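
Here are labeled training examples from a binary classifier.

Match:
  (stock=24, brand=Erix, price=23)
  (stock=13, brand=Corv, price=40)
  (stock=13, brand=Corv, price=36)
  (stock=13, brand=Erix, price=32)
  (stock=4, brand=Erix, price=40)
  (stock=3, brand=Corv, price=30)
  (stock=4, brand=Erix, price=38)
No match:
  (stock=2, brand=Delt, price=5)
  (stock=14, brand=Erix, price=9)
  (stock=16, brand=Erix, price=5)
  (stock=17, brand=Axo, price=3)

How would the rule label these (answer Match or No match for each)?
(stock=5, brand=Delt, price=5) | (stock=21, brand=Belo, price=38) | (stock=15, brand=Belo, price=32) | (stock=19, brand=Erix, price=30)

No match, Match, Match, Match

The common property of the 'Match' items is: price ≥ 23. No 'No match' item has it.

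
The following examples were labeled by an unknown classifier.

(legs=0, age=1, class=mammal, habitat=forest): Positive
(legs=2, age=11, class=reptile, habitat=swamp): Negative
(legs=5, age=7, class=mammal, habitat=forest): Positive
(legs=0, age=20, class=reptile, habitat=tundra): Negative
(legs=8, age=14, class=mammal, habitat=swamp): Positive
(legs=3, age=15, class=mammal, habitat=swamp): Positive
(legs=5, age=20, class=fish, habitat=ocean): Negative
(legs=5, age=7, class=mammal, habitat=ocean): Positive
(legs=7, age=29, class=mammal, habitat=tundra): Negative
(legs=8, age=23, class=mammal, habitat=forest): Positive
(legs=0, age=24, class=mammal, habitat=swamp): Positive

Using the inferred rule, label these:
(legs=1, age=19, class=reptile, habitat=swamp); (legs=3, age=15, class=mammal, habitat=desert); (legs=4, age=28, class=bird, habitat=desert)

Negative, Positive, Negative

Rule: class is mammal AND age ≤ 24. This holds for each 'Positive' example and fails for each 'Negative' one.
(legs=1, age=19, class=reptile, habitat=swamp) → class is reptile, age = 19 → Negative. (legs=3, age=15, class=mammal, habitat=desert) → class is mammal, age = 15 → Positive. (legs=4, age=28, class=bird, habitat=desert) → class is bird, age = 28 → Negative.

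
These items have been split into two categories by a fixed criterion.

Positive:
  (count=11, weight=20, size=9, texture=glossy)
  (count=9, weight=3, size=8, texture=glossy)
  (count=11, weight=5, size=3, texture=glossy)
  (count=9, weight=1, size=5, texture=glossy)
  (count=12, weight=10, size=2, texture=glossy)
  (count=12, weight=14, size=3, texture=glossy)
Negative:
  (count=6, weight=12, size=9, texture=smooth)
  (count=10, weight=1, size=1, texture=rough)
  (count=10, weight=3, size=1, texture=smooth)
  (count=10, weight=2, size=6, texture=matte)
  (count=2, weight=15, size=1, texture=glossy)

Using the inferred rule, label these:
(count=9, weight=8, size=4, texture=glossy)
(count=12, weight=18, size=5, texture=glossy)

Positive, Positive

A rule that fits every label: texture is glossy AND size ≥ 2 — true of each 'Positive' example, false of each 'Negative' one.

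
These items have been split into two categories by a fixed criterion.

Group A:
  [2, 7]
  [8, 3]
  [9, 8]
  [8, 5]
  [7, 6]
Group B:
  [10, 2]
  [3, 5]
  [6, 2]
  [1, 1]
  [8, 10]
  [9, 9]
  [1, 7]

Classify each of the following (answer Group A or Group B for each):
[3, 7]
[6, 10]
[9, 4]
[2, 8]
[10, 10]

Group B, Group B, Group A, Group B, Group B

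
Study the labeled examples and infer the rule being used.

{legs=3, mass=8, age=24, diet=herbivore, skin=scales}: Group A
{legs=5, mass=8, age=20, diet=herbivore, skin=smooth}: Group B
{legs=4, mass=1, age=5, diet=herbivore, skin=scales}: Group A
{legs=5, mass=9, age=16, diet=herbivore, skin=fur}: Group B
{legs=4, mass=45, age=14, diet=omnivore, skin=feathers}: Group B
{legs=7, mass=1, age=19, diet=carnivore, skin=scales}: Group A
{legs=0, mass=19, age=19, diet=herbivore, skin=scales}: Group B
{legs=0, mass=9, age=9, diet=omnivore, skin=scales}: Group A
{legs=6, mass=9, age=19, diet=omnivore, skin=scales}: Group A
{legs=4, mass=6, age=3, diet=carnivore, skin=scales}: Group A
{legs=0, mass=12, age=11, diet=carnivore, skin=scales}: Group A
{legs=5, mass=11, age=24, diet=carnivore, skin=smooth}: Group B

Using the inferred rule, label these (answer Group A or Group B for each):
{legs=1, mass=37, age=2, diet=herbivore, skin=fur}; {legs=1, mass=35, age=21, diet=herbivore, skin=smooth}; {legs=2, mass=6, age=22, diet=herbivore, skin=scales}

The simplest hypothesis consistent with all the labels is: skin is scales AND mass ≤ 12.
{legs=1, mass=37, age=2, diet=herbivore, skin=fur} → skin is fur, mass = 37 → Group B.
{legs=1, mass=35, age=21, diet=herbivore, skin=smooth} → skin is smooth, mass = 35 → Group B.
{legs=2, mass=6, age=22, diet=herbivore, skin=scales} → skin is scales, mass = 6 → Group A.

Group B, Group B, Group A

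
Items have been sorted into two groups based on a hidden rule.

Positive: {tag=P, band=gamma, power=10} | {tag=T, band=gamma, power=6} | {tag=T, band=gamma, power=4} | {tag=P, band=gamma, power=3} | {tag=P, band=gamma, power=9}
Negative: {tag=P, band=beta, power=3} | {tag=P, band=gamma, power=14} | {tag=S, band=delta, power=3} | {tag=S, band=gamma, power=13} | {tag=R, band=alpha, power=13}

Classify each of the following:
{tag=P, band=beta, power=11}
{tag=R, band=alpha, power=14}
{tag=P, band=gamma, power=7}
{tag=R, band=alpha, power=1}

Negative, Negative, Positive, Negative

A rule that fits every label: band is gamma AND power ≤ 10 — true of each 'Positive' example, false of each 'Negative' one.
{tag=P, band=beta, power=11} — band is beta, power = 11, hence Negative.
{tag=R, band=alpha, power=14} — band is alpha, power = 14, hence Negative.
{tag=P, band=gamma, power=7} — band is gamma, power = 7, hence Positive.
{tag=R, band=alpha, power=1} — band is alpha, power = 1, hence Negative.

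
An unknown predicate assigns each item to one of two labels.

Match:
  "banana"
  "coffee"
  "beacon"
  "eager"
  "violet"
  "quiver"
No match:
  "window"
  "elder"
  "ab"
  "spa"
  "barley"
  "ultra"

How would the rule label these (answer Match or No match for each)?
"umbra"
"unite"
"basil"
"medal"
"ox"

No match, Match, No match, No match, No match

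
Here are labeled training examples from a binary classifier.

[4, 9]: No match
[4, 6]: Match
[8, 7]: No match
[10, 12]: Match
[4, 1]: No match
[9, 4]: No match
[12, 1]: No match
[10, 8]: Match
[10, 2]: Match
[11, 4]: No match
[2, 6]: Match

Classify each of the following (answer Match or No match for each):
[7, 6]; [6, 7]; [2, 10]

The pattern is that an item is 'Match' exactly when: sum is even.
[7, 6]: 7+6 = 13, lacks this property → No match. [6, 7]: 6+7 = 13, lacks this property → No match. [2, 10]: 2+10 = 12, satisfies this → Match.

No match, No match, Match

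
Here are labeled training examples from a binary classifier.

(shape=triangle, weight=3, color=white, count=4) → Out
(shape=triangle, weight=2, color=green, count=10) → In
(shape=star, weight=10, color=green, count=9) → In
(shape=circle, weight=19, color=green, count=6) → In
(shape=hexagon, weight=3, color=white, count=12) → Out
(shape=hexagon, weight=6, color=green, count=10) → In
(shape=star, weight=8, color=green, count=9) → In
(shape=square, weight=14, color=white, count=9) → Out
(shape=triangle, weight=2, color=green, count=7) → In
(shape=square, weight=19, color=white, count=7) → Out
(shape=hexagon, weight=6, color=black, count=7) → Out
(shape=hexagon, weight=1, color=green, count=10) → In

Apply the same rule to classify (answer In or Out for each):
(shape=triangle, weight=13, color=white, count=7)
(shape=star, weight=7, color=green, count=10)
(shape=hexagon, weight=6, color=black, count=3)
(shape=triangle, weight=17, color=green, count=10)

The classifier is using: color is green.
(shape=triangle, weight=13, color=white, count=7) → color is white → Out.
(shape=star, weight=7, color=green, count=10) → color is green → In.
(shape=hexagon, weight=6, color=black, count=3) → color is black → Out.
(shape=triangle, weight=17, color=green, count=10) → color is green → In.

Out, In, Out, In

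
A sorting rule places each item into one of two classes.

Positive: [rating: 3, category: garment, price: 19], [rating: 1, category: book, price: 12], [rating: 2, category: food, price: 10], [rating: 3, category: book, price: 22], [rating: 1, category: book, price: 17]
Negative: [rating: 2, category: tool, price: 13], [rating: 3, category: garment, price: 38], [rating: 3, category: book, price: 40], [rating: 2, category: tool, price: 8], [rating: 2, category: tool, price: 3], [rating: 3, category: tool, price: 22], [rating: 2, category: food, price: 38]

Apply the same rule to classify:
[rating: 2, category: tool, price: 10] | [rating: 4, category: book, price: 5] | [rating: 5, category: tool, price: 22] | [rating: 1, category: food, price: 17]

The rule appears to be: category is not tool AND price ≤ 22.
[rating: 2, category: tool, price: 10]: category is tool, price = 10, doesn't match → Negative. [rating: 4, category: book, price: 5]: category is book, price = 5, fits → Positive. [rating: 5, category: tool, price: 22]: category is tool, price = 22, doesn't match → Negative. [rating: 1, category: food, price: 17]: category is food, price = 17, fits → Positive.

Negative, Positive, Negative, Positive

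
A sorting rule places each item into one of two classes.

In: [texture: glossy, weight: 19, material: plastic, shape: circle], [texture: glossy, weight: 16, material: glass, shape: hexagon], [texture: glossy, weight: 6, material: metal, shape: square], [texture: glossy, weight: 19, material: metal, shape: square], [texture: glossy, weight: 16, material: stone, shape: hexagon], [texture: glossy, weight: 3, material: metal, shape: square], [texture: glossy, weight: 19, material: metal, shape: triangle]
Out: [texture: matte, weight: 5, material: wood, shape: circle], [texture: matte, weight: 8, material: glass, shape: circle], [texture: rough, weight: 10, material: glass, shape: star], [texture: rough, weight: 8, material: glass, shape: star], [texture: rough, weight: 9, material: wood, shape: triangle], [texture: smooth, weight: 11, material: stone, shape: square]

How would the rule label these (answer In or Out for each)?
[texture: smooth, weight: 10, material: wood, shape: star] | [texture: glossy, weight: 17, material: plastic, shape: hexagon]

Rule: texture is glossy. This holds for each 'In' example and fails for each 'Out' one.
[texture: smooth, weight: 10, material: wood, shape: star]: Out (texture is smooth).
[texture: glossy, weight: 17, material: plastic, shape: hexagon]: In (texture is glossy).

Out, In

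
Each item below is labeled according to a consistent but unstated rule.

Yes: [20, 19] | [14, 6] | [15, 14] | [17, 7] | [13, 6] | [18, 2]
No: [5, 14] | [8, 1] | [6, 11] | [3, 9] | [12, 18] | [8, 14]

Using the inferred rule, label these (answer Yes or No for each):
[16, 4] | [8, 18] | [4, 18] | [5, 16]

The rule appears to be: first ≥ 13.

Yes, No, No, No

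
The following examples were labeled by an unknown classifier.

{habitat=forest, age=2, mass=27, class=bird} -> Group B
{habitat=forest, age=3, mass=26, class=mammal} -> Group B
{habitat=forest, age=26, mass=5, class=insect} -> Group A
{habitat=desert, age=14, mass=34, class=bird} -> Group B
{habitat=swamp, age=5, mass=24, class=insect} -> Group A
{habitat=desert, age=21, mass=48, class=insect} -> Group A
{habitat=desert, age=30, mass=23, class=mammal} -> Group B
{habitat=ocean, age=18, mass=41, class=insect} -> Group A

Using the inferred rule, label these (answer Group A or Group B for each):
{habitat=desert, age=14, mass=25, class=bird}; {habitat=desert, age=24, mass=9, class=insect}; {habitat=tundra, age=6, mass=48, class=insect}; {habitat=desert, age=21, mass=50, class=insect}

The simplest hypothesis consistent with all the labels is: class is insect.
{habitat=desert, age=14, mass=25, class=bird}: class is bird, lacks this property → Group B. {habitat=desert, age=24, mass=9, class=insect}: class is insect, checks out → Group A. {habitat=tundra, age=6, mass=48, class=insect}: class is insect, checks out → Group A. {habitat=desert, age=21, mass=50, class=insect}: class is insect, checks out → Group A.

Group B, Group A, Group A, Group A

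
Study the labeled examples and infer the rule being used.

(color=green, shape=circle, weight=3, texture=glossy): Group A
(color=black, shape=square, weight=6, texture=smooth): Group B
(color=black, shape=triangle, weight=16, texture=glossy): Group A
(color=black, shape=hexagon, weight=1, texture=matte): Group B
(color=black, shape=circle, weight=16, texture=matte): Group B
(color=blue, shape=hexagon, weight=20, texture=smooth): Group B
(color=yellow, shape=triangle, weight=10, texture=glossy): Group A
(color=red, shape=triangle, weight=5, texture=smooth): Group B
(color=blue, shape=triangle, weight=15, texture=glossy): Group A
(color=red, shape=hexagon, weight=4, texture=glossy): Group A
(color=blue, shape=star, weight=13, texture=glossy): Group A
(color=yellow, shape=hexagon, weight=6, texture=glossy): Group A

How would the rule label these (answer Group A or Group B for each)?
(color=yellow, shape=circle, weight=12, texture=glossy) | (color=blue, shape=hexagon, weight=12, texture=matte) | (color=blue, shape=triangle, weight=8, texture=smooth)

Group A, Group B, Group B

All 'Group A' examples share one property — texture is glossy — and every 'Group B' example lacks it.
(color=yellow, shape=circle, weight=12, texture=glossy) → texture is glossy → Group A.
(color=blue, shape=hexagon, weight=12, texture=matte) → texture is matte → Group B.
(color=blue, shape=triangle, weight=8, texture=smooth) → texture is smooth → Group B.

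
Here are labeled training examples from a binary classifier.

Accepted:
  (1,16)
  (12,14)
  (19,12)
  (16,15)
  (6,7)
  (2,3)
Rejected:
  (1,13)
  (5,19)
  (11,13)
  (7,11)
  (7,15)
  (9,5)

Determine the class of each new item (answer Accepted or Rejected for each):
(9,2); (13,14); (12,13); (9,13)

Accepted, Accepted, Accepted, Rejected

The pattern is that an item is 'Accepted' exactly when: product is even.
(9,2) — 9·2 = 18, hence Accepted. (13,14) — 13·14 = 182, hence Accepted. (12,13) — 12·13 = 156, hence Accepted. (9,13) — 9·13 = 117, hence Rejected.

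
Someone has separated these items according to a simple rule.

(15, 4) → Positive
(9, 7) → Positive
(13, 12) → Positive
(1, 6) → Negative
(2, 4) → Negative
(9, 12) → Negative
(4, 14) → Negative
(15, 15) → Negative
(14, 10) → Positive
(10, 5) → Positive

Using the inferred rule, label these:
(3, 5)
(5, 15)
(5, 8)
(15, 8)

Negative, Negative, Negative, Positive

The simplest hypothesis consistent with all the labels is: first > second.
(3, 5) → 3 < 5 → Negative. (5, 15) → 5 < 15 → Negative. (5, 8) → 5 < 8 → Negative. (15, 8) → 15 > 8 → Positive.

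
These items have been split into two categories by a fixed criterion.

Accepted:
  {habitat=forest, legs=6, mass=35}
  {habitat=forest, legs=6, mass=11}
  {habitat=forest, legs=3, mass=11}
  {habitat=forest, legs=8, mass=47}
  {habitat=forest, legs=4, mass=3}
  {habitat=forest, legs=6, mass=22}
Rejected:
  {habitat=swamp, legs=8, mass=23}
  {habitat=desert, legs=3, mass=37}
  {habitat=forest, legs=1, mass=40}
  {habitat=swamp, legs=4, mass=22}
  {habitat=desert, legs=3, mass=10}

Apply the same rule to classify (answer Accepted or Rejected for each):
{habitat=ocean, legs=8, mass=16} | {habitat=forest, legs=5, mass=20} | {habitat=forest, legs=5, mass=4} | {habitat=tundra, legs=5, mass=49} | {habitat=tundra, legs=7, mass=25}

Rejected, Accepted, Accepted, Rejected, Rejected

'Accepted' ⟺ habitat is forest AND legs ≥ 3.
{habitat=ocean, legs=8, mass=16} — habitat is ocean, legs = 8, hence Rejected. {habitat=forest, legs=5, mass=20} — habitat is forest, legs = 5, hence Accepted. {habitat=forest, legs=5, mass=4} — habitat is forest, legs = 5, hence Accepted. {habitat=tundra, legs=5, mass=49} — habitat is tundra, legs = 5, hence Rejected. {habitat=tundra, legs=7, mass=25} — habitat is tundra, legs = 7, hence Rejected.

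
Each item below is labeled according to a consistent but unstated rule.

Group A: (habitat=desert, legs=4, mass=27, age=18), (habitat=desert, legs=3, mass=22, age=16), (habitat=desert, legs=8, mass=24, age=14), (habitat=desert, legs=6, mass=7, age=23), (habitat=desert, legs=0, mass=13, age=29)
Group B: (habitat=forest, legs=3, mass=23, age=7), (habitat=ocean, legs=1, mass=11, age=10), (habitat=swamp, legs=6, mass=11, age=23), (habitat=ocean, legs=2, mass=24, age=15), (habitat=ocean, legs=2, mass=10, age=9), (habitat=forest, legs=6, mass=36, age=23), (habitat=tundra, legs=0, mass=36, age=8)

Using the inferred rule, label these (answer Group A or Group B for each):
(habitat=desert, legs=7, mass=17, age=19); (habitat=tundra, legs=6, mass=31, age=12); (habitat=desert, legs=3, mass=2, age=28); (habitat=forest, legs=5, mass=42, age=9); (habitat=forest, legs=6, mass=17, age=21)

Group A, Group B, Group A, Group B, Group B

Comparing the two groups points to one rule — habitat is desert.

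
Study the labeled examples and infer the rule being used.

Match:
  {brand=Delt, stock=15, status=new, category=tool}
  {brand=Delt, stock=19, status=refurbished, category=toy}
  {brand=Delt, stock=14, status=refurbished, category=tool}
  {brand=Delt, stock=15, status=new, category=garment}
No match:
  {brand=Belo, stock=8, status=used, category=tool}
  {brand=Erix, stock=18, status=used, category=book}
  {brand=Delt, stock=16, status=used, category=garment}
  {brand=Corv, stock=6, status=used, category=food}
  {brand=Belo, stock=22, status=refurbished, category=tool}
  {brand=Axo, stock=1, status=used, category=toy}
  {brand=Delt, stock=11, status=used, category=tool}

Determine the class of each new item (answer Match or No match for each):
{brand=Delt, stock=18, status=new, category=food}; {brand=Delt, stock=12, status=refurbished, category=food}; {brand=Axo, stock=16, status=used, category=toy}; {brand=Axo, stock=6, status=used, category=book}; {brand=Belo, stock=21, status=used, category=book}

Every 'Match' example satisfies: status is not used AND brand is Delt. None of the 'No match' examples do.
Match: {brand=Delt, stock=18, status=new, category=food}, since status is new, brand is Delt. Match: {brand=Delt, stock=12, status=refurbished, category=food}, since status is refurbished, brand is Delt. No match: {brand=Axo, stock=16, status=used, category=toy}, since status is used, brand is Axo. No match: {brand=Axo, stock=6, status=used, category=book}, since status is used, brand is Axo. No match: {brand=Belo, stock=21, status=used, category=book}, since status is used, brand is Belo.

Match, Match, No match, No match, No match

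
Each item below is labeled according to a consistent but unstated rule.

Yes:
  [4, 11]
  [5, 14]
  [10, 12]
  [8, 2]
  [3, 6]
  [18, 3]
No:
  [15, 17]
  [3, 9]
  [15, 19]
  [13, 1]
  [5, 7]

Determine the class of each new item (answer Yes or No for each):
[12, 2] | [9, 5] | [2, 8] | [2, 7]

The distinguishing property — product is even — holds for all the 'Yes' cases and none of the 'No' cases.
Yes: [12, 2], since 12·2 = 24. No: [9, 5], since 9·5 = 45. Yes: [2, 8], since 2·8 = 16. Yes: [2, 7], since 2·7 = 14.

Yes, No, Yes, Yes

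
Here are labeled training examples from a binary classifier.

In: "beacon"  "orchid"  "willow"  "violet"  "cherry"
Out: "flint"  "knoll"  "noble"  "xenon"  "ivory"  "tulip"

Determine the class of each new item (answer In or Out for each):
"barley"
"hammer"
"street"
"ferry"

The distinguishing property — even length — holds for all the 'In' cases and none of the 'Out' cases.
"barley": In (length 6). "hammer": In (length 6). "street": In (length 6). "ferry": Out (length 5).

In, In, In, Out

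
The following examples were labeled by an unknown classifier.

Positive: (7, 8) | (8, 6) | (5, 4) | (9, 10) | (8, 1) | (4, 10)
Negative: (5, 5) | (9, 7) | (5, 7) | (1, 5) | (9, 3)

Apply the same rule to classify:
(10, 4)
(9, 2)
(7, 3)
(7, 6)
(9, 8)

Positive, Positive, Negative, Positive, Positive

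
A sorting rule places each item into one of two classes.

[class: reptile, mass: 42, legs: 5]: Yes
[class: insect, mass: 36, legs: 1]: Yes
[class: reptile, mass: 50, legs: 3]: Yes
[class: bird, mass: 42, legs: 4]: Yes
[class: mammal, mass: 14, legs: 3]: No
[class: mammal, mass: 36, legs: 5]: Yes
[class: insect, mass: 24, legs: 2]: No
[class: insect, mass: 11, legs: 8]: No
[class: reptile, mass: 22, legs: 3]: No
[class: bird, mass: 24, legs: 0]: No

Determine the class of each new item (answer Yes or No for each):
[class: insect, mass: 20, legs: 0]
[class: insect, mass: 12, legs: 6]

One predicate separates the groups cleanly: mass ≥ 36.

No, No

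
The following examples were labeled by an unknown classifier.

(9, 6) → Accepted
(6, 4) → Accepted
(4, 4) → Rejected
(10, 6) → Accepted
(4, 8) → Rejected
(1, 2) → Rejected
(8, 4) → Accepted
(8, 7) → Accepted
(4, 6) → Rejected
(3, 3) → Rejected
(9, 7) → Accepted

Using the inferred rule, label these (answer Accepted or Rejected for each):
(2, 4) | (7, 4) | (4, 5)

'Accepted' ⟺ first > second.
(2, 4) → 2 < 4 → Rejected.
(7, 4) → 7 > 4 → Accepted.
(4, 5) → 4 < 5 → Rejected.

Rejected, Accepted, Rejected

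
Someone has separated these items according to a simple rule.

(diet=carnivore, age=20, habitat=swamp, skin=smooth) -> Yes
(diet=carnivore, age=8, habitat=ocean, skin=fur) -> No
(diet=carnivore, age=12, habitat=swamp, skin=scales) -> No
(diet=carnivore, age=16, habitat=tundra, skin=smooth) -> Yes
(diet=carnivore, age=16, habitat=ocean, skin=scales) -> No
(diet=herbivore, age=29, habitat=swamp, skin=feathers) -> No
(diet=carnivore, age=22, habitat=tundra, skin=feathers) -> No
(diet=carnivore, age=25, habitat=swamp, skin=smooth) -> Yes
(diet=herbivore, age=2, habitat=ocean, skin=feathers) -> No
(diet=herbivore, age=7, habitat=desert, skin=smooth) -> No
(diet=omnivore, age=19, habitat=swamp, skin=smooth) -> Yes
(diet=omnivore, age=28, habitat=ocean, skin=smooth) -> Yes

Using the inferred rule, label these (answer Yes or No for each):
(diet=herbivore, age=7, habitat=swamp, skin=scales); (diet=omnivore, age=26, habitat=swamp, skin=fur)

No, No

The common property of the 'Yes' items is: skin is smooth AND age ≥ 8. No 'No' item has it.
No: (diet=herbivore, age=7, habitat=swamp, skin=scales), since skin is scales, age = 7.
No: (diet=omnivore, age=26, habitat=swamp, skin=fur), since skin is fur, age = 26.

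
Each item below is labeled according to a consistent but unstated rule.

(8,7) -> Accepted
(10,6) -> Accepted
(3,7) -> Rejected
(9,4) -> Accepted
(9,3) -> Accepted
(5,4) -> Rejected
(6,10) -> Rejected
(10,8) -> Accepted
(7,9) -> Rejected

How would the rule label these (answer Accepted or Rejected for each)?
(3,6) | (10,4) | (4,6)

Rejected, Accepted, Rejected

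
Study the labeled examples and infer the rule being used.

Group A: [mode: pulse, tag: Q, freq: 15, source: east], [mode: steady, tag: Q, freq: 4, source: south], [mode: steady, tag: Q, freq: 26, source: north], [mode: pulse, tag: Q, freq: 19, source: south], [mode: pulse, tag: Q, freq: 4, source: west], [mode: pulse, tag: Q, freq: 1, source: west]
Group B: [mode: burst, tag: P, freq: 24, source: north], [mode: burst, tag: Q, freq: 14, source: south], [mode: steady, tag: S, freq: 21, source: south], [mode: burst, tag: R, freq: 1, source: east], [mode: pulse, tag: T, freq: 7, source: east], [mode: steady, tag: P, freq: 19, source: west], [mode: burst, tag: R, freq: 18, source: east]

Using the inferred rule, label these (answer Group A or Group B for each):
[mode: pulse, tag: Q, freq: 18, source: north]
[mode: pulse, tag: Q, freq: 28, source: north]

The distinguishing property — tag is Q AND freq ≠ 14 — holds for all the 'Group A' cases and none of the 'Group B' cases.

Group A, Group A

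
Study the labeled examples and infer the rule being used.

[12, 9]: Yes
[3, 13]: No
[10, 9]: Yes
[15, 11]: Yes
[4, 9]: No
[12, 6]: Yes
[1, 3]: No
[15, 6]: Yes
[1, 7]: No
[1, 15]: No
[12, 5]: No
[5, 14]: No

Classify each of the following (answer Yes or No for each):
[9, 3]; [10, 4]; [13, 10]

No, No, Yes

The rule appears to be: min ≥ 6.
No: [9, 3], since min 3. No: [10, 4], since min 4. Yes: [13, 10], since min 10.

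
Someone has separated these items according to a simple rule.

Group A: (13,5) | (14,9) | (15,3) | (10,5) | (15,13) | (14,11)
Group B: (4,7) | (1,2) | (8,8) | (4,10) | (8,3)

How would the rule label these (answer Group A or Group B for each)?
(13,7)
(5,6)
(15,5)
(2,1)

'Group A' ⟺ first ≥ 9.
(13,7): Group A (first 13). (5,6): Group B (first 5). (15,5): Group A (first 15). (2,1): Group B (first 2).

Group A, Group B, Group A, Group B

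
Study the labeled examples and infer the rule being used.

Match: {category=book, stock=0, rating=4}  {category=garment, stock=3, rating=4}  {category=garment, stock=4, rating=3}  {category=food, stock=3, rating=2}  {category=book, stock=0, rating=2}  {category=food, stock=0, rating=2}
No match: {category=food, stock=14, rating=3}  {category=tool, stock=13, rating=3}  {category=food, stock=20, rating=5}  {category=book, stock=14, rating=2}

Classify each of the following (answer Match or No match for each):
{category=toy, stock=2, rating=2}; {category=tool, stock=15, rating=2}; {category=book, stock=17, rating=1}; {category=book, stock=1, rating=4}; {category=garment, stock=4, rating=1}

Match, No match, No match, Match, Match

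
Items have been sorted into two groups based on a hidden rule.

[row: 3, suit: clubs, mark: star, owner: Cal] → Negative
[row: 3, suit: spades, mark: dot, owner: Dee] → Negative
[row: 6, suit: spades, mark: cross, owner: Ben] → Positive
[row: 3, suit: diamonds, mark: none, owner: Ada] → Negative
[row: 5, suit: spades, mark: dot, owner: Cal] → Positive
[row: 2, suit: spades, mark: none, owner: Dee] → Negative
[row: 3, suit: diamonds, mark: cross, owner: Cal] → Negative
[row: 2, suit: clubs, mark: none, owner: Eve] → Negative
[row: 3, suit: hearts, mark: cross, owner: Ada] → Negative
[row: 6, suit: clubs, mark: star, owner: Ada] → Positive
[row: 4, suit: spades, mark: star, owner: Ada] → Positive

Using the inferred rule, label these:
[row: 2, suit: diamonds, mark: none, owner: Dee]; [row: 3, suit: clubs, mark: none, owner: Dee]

Negative, Negative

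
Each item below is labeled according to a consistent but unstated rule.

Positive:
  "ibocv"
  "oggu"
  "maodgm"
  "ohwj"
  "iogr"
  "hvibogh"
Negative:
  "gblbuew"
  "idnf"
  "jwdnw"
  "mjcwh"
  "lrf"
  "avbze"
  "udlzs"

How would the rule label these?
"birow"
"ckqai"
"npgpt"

Positive, Negative, Negative

Looking at the examples, the only property every 'Positive' case has and every 'Negative' case lacks is: contains 'o'.
"birow" → has 'o' → Positive.
"ckqai" → no 'o' → Negative.
"npgpt" → no 'o' → Negative.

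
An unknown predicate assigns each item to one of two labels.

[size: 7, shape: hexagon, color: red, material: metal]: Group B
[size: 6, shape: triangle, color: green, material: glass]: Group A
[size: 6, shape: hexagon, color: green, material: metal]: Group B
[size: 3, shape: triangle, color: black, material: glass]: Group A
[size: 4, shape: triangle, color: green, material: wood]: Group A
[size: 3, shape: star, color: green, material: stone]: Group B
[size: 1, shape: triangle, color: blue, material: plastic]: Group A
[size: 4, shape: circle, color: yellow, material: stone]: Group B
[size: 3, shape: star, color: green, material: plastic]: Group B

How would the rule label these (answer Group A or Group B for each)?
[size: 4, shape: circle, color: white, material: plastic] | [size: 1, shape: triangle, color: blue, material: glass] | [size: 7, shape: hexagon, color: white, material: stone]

The distinguishing property — shape is triangle — holds for all the 'Group A' cases and none of the 'Group B' cases.
Group B: [size: 4, shape: circle, color: white, material: plastic], since shape is circle. Group A: [size: 1, shape: triangle, color: blue, material: glass], since shape is triangle. Group B: [size: 7, shape: hexagon, color: white, material: stone], since shape is hexagon.

Group B, Group A, Group B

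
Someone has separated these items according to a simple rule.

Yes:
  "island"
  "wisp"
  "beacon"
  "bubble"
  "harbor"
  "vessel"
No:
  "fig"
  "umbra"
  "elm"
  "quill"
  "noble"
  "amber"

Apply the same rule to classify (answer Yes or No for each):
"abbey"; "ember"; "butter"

Looking at the examples, the only property every 'Yes' case has and every 'No' case lacks is: even length.
"abbey": length 5 — lacks this property, so No. "ember": length 5 — lacks this property, so No. "butter": length 6 — passes, so Yes.

No, No, Yes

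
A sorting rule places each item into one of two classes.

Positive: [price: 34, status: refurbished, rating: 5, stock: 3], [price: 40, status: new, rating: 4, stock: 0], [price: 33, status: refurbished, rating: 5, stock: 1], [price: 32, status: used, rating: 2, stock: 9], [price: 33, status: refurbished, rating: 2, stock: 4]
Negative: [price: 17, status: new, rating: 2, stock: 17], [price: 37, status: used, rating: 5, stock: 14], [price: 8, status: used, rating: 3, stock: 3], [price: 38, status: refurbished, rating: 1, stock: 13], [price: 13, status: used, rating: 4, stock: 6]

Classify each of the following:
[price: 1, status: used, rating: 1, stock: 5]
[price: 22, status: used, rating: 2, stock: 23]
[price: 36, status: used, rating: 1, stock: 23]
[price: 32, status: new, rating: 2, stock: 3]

Negative, Negative, Negative, Positive

One predicate separates the groups cleanly: stock ≤ 9 AND price ≥ 17.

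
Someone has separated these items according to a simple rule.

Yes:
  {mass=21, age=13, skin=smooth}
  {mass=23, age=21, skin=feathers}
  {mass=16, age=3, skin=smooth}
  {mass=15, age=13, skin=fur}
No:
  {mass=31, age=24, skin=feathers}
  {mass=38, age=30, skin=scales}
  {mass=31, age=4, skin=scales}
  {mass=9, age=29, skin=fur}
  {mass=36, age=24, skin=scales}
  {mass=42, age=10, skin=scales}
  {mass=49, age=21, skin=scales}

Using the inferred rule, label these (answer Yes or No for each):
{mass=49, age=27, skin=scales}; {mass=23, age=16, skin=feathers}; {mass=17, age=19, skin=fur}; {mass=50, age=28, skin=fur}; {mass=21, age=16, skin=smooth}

No, Yes, Yes, No, Yes

All 'Yes' examples share one property — mass ≤ 23 AND age ≤ 21 — and every 'No' example lacks it.
No: {mass=49, age=27, skin=scales}, since mass = 49, age = 27. Yes: {mass=23, age=16, skin=feathers}, since mass = 23, age = 16. Yes: {mass=17, age=19, skin=fur}, since mass = 17, age = 19. No: {mass=50, age=28, skin=fur}, since mass = 50, age = 28. Yes: {mass=21, age=16, skin=smooth}, since mass = 21, age = 16.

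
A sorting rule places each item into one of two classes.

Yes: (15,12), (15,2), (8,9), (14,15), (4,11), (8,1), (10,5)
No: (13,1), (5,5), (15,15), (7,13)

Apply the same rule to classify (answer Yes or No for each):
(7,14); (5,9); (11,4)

The classifier is using: sum is odd.
(7,14): 7+14 = 21, passes → Yes.
(5,9): 5+9 = 14, does not fit → No.
(11,4): 11+4 = 15, passes → Yes.

Yes, No, Yes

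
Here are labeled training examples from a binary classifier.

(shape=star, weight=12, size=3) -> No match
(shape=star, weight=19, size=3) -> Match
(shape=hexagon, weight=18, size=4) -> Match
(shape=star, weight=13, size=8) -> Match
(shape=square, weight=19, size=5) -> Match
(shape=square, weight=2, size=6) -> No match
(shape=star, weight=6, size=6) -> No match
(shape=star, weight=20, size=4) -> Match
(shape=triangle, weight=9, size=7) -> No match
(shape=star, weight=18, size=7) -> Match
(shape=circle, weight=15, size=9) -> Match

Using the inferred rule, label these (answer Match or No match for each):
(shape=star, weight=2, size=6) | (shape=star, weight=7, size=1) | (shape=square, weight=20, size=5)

The pattern is that an item is 'Match' exactly when: weight ≥ 13.
No match: (shape=star, weight=2, size=6), since weight = 2.
No match: (shape=star, weight=7, size=1), since weight = 7.
Match: (shape=square, weight=20, size=5), since weight = 20.

No match, No match, Match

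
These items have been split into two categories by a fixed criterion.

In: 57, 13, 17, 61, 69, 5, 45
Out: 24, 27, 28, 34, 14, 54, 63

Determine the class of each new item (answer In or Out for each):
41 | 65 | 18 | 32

A rule that fits every label: ≡ 1 (mod 4) — true of each 'In' example, false of each 'Out' one.
41: 41 mod 4 = 1 — fits, so In. 65: 65 mod 4 = 1 — fits, so In. 18: 18 mod 4 = 2 — lacks this property, so Out. 32: 32 mod 4 = 0 — lacks this property, so Out.

In, In, Out, Out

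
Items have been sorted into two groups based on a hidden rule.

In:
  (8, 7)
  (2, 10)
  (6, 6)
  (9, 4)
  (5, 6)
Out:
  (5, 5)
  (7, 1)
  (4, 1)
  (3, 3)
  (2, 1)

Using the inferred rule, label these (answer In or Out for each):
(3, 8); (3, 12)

The distinguishing property — sum ≥ 11 — holds for all the 'In' cases and none of the 'Out' cases.
(3, 8): In (3+8 = 11). (3, 12): In (3+12 = 15).

In, In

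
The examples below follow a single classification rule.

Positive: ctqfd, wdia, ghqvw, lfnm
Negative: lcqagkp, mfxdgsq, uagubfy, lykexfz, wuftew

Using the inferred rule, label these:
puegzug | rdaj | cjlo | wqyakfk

All 'Positive' examples share one property — length ≤ 5 — and every 'Negative' example lacks it.
puegzug → length 7 → Negative.
rdaj → length 4 → Positive.
cjlo → length 4 → Positive.
wqyakfk → length 7 → Negative.

Negative, Positive, Positive, Negative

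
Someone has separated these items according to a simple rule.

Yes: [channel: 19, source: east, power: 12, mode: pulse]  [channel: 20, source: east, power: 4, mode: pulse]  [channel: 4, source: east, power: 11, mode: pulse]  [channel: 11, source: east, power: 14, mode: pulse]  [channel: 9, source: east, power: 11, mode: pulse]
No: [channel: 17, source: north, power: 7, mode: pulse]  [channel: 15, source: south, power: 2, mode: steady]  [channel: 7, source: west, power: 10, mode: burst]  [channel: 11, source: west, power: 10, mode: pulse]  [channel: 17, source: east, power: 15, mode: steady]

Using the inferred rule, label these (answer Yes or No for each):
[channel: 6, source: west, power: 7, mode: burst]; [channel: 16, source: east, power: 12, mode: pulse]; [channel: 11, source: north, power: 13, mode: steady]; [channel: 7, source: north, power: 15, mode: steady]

Rule: source is east AND mode is pulse. This holds for each 'Yes' example and fails for each 'No' one.
[channel: 6, source: west, power: 7, mode: burst]: No (source is west, mode is burst). [channel: 16, source: east, power: 12, mode: pulse]: Yes (source is east, mode is pulse). [channel: 11, source: north, power: 13, mode: steady]: No (source is north, mode is steady). [channel: 7, source: north, power: 15, mode: steady]: No (source is north, mode is steady).

No, Yes, No, No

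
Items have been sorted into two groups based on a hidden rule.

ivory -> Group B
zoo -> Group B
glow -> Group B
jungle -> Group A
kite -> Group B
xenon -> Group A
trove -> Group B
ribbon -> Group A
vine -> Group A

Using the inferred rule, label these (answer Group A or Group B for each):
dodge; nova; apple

Every 'Group A' example satisfies: contains 'n'. None of the 'Group B' examples do.
Group B: dodge, since no 'n'. Group A: nova, since has 'n'. Group B: apple, since no 'n'.

Group B, Group A, Group B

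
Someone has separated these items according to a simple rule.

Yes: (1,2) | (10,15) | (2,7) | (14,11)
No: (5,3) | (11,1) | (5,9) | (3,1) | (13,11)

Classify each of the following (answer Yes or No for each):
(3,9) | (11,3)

No, No

Rule: sum is odd. This holds for each 'Yes' example and fails for each 'No' one.
No: (3,9), since 3+9 = 12.
No: (11,3), since 11+3 = 14.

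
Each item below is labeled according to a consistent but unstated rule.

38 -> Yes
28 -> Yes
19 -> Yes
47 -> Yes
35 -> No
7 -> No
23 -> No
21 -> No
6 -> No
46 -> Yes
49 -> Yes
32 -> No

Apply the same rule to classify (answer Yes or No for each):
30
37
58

No, Yes, Yes

The distinguishing property — digit sum ≥ 9 — holds for all the 'Yes' cases and none of the 'No' cases.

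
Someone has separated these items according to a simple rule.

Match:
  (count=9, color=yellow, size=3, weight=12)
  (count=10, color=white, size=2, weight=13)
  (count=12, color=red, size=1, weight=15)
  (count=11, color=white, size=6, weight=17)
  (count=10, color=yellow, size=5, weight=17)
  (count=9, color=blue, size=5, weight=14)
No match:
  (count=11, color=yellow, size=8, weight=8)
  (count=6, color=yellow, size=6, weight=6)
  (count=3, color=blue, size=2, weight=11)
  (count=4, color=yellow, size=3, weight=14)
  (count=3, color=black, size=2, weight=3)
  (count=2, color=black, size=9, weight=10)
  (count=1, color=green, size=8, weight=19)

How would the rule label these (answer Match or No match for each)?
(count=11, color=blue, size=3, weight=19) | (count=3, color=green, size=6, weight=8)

Match, No match

The classifier is using: count ≥ 9 AND size ≤ 6.
(count=11, color=blue, size=3, weight=19): count = 11, size = 3, qualifies → Match. (count=3, color=green, size=6, weight=8): count = 3, size = 6, does not satisfy this → No match.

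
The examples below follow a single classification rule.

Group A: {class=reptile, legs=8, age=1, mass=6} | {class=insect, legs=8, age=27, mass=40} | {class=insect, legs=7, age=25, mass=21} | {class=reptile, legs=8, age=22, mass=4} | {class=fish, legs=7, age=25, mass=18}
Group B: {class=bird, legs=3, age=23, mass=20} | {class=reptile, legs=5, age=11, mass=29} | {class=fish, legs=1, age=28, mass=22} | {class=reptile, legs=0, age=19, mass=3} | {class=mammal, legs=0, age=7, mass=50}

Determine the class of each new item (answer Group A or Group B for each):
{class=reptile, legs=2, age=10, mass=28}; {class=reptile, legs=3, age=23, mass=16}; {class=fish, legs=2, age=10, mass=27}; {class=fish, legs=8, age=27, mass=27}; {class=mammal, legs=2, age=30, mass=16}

All 'Group A' examples share one property — legs ≥ 7 — and every 'Group B' example lacks it.
{class=reptile, legs=2, age=10, mass=28}: Group B (legs = 2). {class=reptile, legs=3, age=23, mass=16}: Group B (legs = 3). {class=fish, legs=2, age=10, mass=27}: Group B (legs = 2). {class=fish, legs=8, age=27, mass=27}: Group A (legs = 8). {class=mammal, legs=2, age=30, mass=16}: Group B (legs = 2).

Group B, Group B, Group B, Group A, Group B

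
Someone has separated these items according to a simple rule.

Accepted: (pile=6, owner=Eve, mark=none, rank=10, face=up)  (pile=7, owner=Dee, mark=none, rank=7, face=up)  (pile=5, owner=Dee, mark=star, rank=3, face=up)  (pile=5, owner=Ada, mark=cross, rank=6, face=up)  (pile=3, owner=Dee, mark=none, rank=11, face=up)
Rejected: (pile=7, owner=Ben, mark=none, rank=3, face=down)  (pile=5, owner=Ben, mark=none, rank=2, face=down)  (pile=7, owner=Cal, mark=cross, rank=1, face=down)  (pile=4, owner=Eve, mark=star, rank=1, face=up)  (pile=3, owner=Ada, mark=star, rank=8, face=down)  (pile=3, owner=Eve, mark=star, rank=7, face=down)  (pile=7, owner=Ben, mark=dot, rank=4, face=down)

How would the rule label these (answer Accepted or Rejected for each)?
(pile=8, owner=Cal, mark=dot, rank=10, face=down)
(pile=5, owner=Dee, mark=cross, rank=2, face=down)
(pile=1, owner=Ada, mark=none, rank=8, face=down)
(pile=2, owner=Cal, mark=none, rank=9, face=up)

Rejected, Rejected, Rejected, Accepted

Every 'Accepted' example satisfies: face is up AND rank ≥ 2. None of the 'Rejected' examples do.
(pile=8, owner=Cal, mark=dot, rank=10, face=down): face is down, rank = 10, lacks this property → Rejected. (pile=5, owner=Dee, mark=cross, rank=2, face=down): face is down, rank = 2, lacks this property → Rejected. (pile=1, owner=Ada, mark=none, rank=8, face=down): face is down, rank = 8, lacks this property → Rejected. (pile=2, owner=Cal, mark=none, rank=9, face=up): face is up, rank = 9, qualifies → Accepted.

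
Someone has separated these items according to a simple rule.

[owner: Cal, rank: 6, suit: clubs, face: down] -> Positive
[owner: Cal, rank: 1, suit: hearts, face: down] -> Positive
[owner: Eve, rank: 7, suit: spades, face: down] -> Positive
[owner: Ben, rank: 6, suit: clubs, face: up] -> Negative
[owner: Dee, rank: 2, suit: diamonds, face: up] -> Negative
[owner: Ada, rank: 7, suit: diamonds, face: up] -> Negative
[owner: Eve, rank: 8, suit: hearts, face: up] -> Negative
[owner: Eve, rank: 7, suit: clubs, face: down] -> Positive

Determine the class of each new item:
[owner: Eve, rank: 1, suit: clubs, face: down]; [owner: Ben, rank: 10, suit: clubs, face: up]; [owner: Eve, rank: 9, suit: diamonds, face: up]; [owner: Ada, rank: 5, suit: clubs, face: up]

Positive, Negative, Negative, Negative

Looking at the examples, the only property every 'Positive' case has and every 'Negative' case lacks is: face is down.
[owner: Eve, rank: 1, suit: clubs, face: down]: Positive (face is down). [owner: Ben, rank: 10, suit: clubs, face: up]: Negative (face is up). [owner: Eve, rank: 9, suit: diamonds, face: up]: Negative (face is up). [owner: Ada, rank: 5, suit: clubs, face: up]: Negative (face is up).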